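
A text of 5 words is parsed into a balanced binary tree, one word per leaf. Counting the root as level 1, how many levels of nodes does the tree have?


In a balanced binary tree with n leaves the deepest leaf is ceil(log2(n)) edges below the root,
so counting node levels inclusive of root and leaves gives ceil(log2(n)) + 1 levels.
log2(5) = 2.3219
ceil(2.3219) = 3
levels = 3 + 1 = 4

4


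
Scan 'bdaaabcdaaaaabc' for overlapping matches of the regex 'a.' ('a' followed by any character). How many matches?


Pattern: a. means 'a' followed by any character.
Scanning 'bdaaabcdaaaaabc' position-by-position:
  Pos 0: window 'bd' -> no
  Pos 1: window 'da' -> no
  Pos 2: window 'aa' -> MATCH
  Pos 3: window 'aa' -> MATCH
  Pos 4: window 'ab' -> MATCH
  Pos 5: window 'bc' -> no
  Pos 6: window 'cd' -> no
  Pos 7: window 'da' -> no
  Pos 8: window 'aa' -> MATCH
  Pos 9: window 'aa' -> MATCH
  Pos 10: window 'aa' -> MATCH
  Pos 11: window 'aa' -> MATCH
  Pos 12: window 'ab' -> MATCH
  Pos 13: window 'bc' -> no
  Pos 14: window 'c' -> no
Total matches: 8

8


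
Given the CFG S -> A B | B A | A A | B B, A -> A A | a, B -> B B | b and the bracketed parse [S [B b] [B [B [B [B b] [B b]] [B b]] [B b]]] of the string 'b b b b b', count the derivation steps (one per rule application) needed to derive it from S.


Every bracketed nonterminal node [X ...] in the tree is produced by exactly one rule application.
Reading the tree off as a leftmost derivation:
  Step 1: S  =>  B B   (applied S -> B B)
  Step 2: B B  =>  b B   (applied B -> b)
  Step 3: b B  =>  b B B   (applied B -> B B)
  Step 4: b B B  =>  b B B B   (applied B -> B B)
  Step 5: b B B B  =>  b B B B B   (applied B -> B B)
  Step 6: b B B B B  =>  b b B B B   (applied B -> b)
  Step 7: b b B B B  =>  b b b B B   (applied B -> b)
  Step 8: b b b B B  =>  b b b b B   (applied B -> b)
  Step 9: b b b b B  =>  b b b b b   (applied B -> b)
Final yield: b b b b b
Total rewrite steps: 9

9


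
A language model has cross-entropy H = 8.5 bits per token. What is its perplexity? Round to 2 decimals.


Perplexity formula: PP = 2^H
H = 8.5
PP = 2^8.5
Decompose: 2^8.5 = 2^8 * 2^0.5 = 2^8 * sqrt(2)
2^8 = 256, sqrt(2) ~ 1.4142136
PP ~ 256 * 1.4142136 = 362.0386816
Rounded to 2 decimals: 362.04

362.04


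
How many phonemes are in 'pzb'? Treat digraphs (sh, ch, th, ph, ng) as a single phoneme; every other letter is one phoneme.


Parsing 'pzb' greedily, digraphs first:
  'p' -> consonant phoneme (phonemes so far: 1)
  'z' -> consonant phoneme (phonemes so far: 2)
  'b' -> consonant phoneme (phonemes so far: 3)
Total phonemes: 3

3


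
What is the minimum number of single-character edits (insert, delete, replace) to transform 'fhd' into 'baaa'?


Building DP table for s1='fhd' (len 3) and s2='baaa' (len 4):
       b  a  a  a
    0  1  2  3  4
  f 1  1  2  3  4
  h 2  2  2  3  4
  d 3  3  3  3  4
Edit distance = dp[3][4] = 4

4


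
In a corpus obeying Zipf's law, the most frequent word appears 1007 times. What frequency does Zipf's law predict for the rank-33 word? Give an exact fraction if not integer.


Zipf's law: freq(rank) = f1 / rank
f1 = 1007, rank = 33
freq = 1007 / 33
GCD(1007, 33) = 1
Simplified: 1007/33

1007/33


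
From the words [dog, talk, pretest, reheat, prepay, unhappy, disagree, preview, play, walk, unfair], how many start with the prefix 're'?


Checking each word for prefix 're':
  'dog' -> no (count: 0)
  'talk' -> no (count: 0)
  'pretest' -> no (count: 0)
  'reheat' -> YES, starts with 're' (count: 1)
  'prepay' -> no (count: 1)
  'unhappy' -> no (count: 1)
  'disagree' -> no (count: 1)
  'preview' -> no (count: 1)
  'play' -> no (count: 1)
  'walk' -> no (count: 1)
  'unfair' -> no (count: 1)
Total with prefix 're': 1

1


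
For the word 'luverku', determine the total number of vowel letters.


Scanning each character of 'luverku':
  Position 1: 'l' -> consonant (running count: 0)
  Position 2: 'u' -> vowel (running count: 1)
  Position 3: 'v' -> consonant (running count: 1)
  Position 4: 'e' -> vowel (running count: 2)
  Position 5: 'r' -> consonant (running count: 2)
  Position 6: 'k' -> consonant (running count: 2)
  Position 7: 'u' -> vowel (running count: 3)
Total vowels: 3

3


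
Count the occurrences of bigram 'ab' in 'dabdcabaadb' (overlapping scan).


Scanning 'dabdcabaadb' for bigram 'ab':
  Position 0: 'da' -> no
  Position 1: 'ab' -> MATCH
  Position 2: 'bd' -> no
  Position 3: 'dc' -> no
  Position 4: 'ca' -> no
  Position 5: 'ab' -> MATCH
  Position 6: 'ba' -> no
  Position 7: 'aa' -> no
  Position 8: 'ad' -> no
  Position 9: 'db' -> no
Total matches: 2

2


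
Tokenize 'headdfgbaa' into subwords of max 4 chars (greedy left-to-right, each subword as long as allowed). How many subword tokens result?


'headdfgbaa' has 10 characters.
Chunking with max size 4:
  Chunk 1: 'head' (positions 0-3)
  Chunk 2: 'dfgb' (positions 4-7)
  Chunk 3: 'aa' (positions 8-9)
Total chunks: ceil(10 / 4) = 3

3


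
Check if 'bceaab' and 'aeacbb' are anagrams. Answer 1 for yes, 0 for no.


Sort characters of 'bceaab': 'aabbce'
Sort characters of 'aeacbb': 'aabbce'
Sorted forms match -> they ARE anagrams
Result: 1

1


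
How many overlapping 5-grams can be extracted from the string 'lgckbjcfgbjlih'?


String 'lgckbjcfgbjlih' has length L = 14.
Number of overlapping n-grams = L - n + 1
Substituting: 14 - 5 + 1 = 10

10


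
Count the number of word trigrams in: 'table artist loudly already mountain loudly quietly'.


Word trigrams from [7] words:
  Trigram 1: (table artist loudly)
  Trigram 2: (artist loudly already)
  Trigram 3: (loudly already mountain)
  Trigram 4: (already mountain loudly)
  Trigram 5: (mountain loudly quietly)
Total word trigrams: 7 - 2 = 5

5


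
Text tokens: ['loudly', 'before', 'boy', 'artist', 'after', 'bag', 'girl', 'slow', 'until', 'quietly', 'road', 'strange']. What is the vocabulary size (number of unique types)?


Listing all tokens and tracking unique types:
  Token 1: 'loudly' -> NEW (unique so far: 1)
  Token 2: 'before' -> NEW (unique so far: 2)
  Token 3: 'boy' -> NEW (unique so far: 3)
  Token 4: 'artist' -> NEW (unique so far: 4)
  Token 5: 'after' -> NEW (unique so far: 5)
  Token 6: 'bag' -> NEW (unique so far: 6)
  Token 7: 'girl' -> NEW (unique so far: 7)
  Token 8: 'slow' -> NEW (unique so far: 8)
  Token 9: 'until' -> NEW (unique so far: 9)
  Token 10: 'quietly' -> NEW (unique so far: 10)
  Token 11: 'road' -> NEW (unique so far: 11)
  Token 12: 'strange' -> NEW (unique so far: 12)
Unique types: ('after', 'artist', 'bag', 'before', 'boy', 'girl', 'loudly', 'quietly', 'road', 'slow', 'strange', 'until')
Vocabulary size: 12

12


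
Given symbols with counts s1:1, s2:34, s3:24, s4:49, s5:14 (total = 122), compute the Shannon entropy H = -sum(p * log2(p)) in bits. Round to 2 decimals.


Computing entropy H = -sum(p_i * log2(p_i)):
  s1: p = 1/122 = 0.0082, -p*log2(p) = 0.0568
  s2: p = 34/122 = 0.2787, -p*log2(p) = 0.5137
  s3: p = 24/122 = 0.1967, -p*log2(p) = 0.4615
  s4: p = 49/122 = 0.4016, -p*log2(p) = 0.5286
  s5: p = 14/122 = 0.1148, -p*log2(p) = 0.3584
H = sum of terms = 1.9190
Rounded to 2 decimals: 1.92

1.92


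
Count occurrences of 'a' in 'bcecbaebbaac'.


Scanning 'bcecbaebbaac' for 'a':
  Position 5: 'a' -> MATCH (count: 1)
  Position 9: 'a' -> MATCH (count: 2)
  Position 10: 'a' -> MATCH (count: 3)
Total occurrences of 'a': 3

3


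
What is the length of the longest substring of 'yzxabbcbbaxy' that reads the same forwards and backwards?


Scanning 'yzxabbcbbaxy' for palindromic substrings.
Substring at positions 2-10: 'xabbcbbax'.
Check: reverse('xabbcbbax') = 'xabbcbbax' -> palindrome confirmed.
Neighbouring characters ('z' / 'y') break symmetry, so it cannot extend further.
No longer palindromic substring exists; longest length = 9

9


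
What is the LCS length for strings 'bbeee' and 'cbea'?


DP table for LCS of 'bbeee' and 'cbea':
       c  b  e  a
    0  0  0  0  0
  b 0  0  1  1  1
  b 0  0  1  1  1
  e 0  0  1  2  2
  e 0  0  1  2  2
  e 0  0  1  2  2
LCS: 'be'
LCS length = 2

2


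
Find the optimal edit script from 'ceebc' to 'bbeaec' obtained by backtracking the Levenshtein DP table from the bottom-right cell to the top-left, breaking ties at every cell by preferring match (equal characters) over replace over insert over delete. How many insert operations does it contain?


Edit distance = 4. Backtracking from cell (5, 6) with preference match > replace > insert > delete,
then listing the resulting alignment 'ceebc' -> 'bbeaec' left to right:
  Step 1: insert 'b' [insertion #1]
  Step 2: replace c->b
  Step 3: keep 'e'
  Step 4: replace e->a
  Step 5: replace b->e
  Step 6: keep 'c'
Total insertions: 1

1


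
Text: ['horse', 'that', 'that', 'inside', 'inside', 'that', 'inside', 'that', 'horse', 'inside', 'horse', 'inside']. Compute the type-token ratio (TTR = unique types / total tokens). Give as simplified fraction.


Tokens: 12
Unique types: ('horse', 'inside', 'that') = 3
TTR = 3/12
Simplify: divide both by 3 -> 1/4
TTR = 1/4

1/4


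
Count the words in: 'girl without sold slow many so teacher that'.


Counting words by splitting on spaces:
  Word 1: 'girl'
  Word 2: 'without'
  Word 3: 'sold'
  Word 4: 'slow'
  Word 5: 'many'
  Word 6: 'so'
  Word 7: 'teacher'
  Word 8: 'that'
Total words: 8

8


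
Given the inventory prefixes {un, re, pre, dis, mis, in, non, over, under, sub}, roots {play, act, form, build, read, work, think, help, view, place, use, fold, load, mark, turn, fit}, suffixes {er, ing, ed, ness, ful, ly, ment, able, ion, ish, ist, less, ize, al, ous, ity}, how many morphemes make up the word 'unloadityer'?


Segmenting 'unloadityer' against the inventory:
  'un' -> prefix (morpheme 1)
  'load' -> root (morpheme 2)
  'ity' -> suffix (morpheme 3)
  'er' -> suffix (morpheme 4)
Total morphemes: 4

4


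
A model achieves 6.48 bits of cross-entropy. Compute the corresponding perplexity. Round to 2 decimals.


Perplexity formula: PP = 2^H
H = 6.48
PP = 2^6.48
Decompose: 2^6.48 = 2^6 * 2^0.48
2^6 = 64, 2^0.48 ~ 1.3947437
PP ~ 64 * 1.3947437 = 89.2635968
Rounded to 2 decimals: 89.26

89.26


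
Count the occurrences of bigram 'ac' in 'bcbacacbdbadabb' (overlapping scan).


Scanning 'bcbacacbdbadabb' for bigram 'ac':
  Position 0: 'bc' -> no
  Position 1: 'cb' -> no
  Position 2: 'ba' -> no
  Position 3: 'ac' -> MATCH
  Position 4: 'ca' -> no
  Position 5: 'ac' -> MATCH
  Position 6: 'cb' -> no
  Position 7: 'bd' -> no
  Position 8: 'db' -> no
  Position 9: 'ba' -> no
  Position 10: 'ad' -> no
  Position 11: 'da' -> no
  Position 12: 'ab' -> no
  Position 13: 'bb' -> no
Total matches: 2

2


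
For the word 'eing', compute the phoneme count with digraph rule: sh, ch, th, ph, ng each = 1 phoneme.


Parsing 'eing' greedily, digraphs first:
  'e' -> vowel phoneme (phonemes so far: 1)
  'i' -> vowel phoneme (phonemes so far: 2)
  'ng' -> digraph (1 consonant phoneme) (phonemes so far: 3)
Total phonemes: 3

3


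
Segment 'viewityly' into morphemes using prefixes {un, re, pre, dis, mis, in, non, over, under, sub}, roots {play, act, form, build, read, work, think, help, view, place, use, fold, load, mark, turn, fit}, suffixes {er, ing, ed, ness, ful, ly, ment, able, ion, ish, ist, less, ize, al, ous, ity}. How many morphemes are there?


Segmenting 'viewityly' against the inventory:
  'view' -> root (morpheme 1)
  'ity' -> suffix (morpheme 2)
  'ly' -> suffix (morpheme 3)
Total morphemes: 3

3


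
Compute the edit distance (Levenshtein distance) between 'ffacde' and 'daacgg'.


Building DP table for s1='ffacde' (len 6) and s2='daacgg' (len 6):
       d  a  a  c  g  g
    0  1  2  3  4  5  6
  f 1  1  2  3  4  5  6
  f 2  2  2  3  4  5  6
  a 3  3  2  2  3  4  5
  c 4  4  3  3  2  3  4
  d 5  4  4  4  3  3  4
  e 6  5  5  5  4  4  4
Edit distance = dp[6][6] = 4

4


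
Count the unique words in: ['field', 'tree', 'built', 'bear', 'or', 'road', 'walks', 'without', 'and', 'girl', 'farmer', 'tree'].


Listing all tokens and tracking unique types:
  Token 1: 'field' -> NEW (unique so far: 1)
  Token 2: 'tree' -> NEW (unique so far: 2)
  Token 3: 'built' -> NEW (unique so far: 3)
  Token 4: 'bear' -> NEW (unique so far: 4)
  Token 5: 'or' -> NEW (unique so far: 5)
  Token 6: 'road' -> NEW (unique so far: 6)
  Token 7: 'walks' -> NEW (unique so far: 7)
  Token 8: 'without' -> NEW (unique so far: 8)
  Token 9: 'and' -> NEW (unique so far: 9)
  Token 10: 'girl' -> NEW (unique so far: 10)
  Token 11: 'farmer' -> NEW (unique so far: 11)
  Token 12: 'tree' -> duplicate (unique so far: 11)
Unique types: ('and', 'bear', 'built', 'farmer', 'field', 'girl', 'or', 'road', 'tree', 'walks', 'without')
Vocabulary size: 11

11


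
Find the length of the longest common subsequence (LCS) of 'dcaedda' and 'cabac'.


DP table for LCS of 'dcaedda' and 'cabac':
       c  a  b  a  c
    0  0  0  0  0  0
  d 0  0  0  0  0  0
  c 0  1  1  1  1  1
  a 0  1  2  2  2  2
  e 0  1  2  2  2  2
  d 0  1  2  2  2  2
  d 0  1  2  2  2  2
  a 0  1  2  2  3  3
LCS: 'caa'
LCS length = 3

3


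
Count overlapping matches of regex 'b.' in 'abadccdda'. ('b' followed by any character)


Pattern: b. means 'b' followed by any character.
Scanning 'abadccdda' position-by-position:
  Pos 0: window 'ab' -> no
  Pos 1: window 'ba' -> MATCH
  Pos 2: window 'ad' -> no
  Pos 3: window 'dc' -> no
  Pos 4: window 'cc' -> no
  Pos 5: window 'cd' -> no
  Pos 6: window 'dd' -> no
  Pos 7: window 'da' -> no
  Pos 8: window 'a' -> no
Total matches: 1

1


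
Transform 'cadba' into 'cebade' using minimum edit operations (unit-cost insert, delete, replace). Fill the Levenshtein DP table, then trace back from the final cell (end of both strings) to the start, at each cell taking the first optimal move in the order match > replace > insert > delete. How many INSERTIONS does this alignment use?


Edit distance = 4. Backtracking from cell (5, 6) with preference match > replace > insert > delete,
then listing the resulting alignment 'cadba' -> 'cebade' left to right:
  Step 1: keep 'c'
  Step 2: insert 'e' [insertion #1]
  Step 3: insert 'b' [insertion #2]
  Step 4: keep 'a'
  Step 5: keep 'd'
  Step 6: delete 'b'
  Step 7: replace a->e
Total insertions: 2

2


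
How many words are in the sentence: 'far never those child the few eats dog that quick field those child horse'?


Counting words by splitting on spaces:
  Word 1: 'far'
  Word 2: 'never'
  Word 3: 'those'
  Word 4: 'child'
  Word 5: 'the'
  Word 6: 'few'
  Word 7: 'eats'
  Word 8: 'dog'
  Word 9: 'that'
  Word 10: 'quick'
  Word 11: 'field'
  Word 12: 'those'
  Word 13: 'child'
  Word 14: 'horse'
Total words: 14

14


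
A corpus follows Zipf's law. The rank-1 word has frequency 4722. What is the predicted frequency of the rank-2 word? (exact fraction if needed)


Zipf's law: freq(rank) = f1 / rank
f1 = 4722, rank = 2
freq = 4722 / 2
= 2361

2361


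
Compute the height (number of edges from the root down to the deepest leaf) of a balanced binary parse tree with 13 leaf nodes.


In a balanced binary tree with n leaves the deepest leaf is ceil(log2(n)) edges below the root.
log2(13) = 3.7004
ceil(3.7004) = 4
height (edges) = 4

4


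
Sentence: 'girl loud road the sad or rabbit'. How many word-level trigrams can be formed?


Word trigrams from [7] words:
  Trigram 1: (girl loud road)
  Trigram 2: (loud road the)
  Trigram 3: (road the sad)
  Trigram 4: (the sad or)
  Trigram 5: (sad or rabbit)
Total word trigrams: 7 - 2 = 5

5


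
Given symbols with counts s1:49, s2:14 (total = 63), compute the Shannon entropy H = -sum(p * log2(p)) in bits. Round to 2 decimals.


Computing entropy H = -sum(p_i * log2(p_i)):
  s1: p = 49/63 = 0.7778, -p*log2(p) = 0.2820
  s2: p = 14/63 = 0.2222, -p*log2(p) = 0.4822
H = sum of terms = 0.7642
Rounded to 2 decimals: 0.76

0.76


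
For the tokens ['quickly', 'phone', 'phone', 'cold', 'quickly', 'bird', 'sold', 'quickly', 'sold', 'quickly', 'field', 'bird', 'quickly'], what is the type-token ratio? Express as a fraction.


Tokens: 13
Unique types: ('bird', 'cold', 'field', 'phone', 'quickly', 'sold') = 6
TTR = 6/13
Already in lowest terms.

6/13


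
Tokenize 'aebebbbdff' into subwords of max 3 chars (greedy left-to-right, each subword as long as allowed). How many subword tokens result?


'aebebbbdff' has 10 characters.
Chunking with max size 3:
  Chunk 1: 'aeb' (positions 0-2)
  Chunk 2: 'ebb' (positions 3-5)
  Chunk 3: 'bdf' (positions 6-8)
  Chunk 4: 'f' (positions 9-9)
Total chunks: ceil(10 / 3) = 4

4


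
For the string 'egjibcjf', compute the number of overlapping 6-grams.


String 'egjibcjf' has length L = 8.
Number of overlapping n-grams = L - n + 1
Substituting: 8 - 6 + 1 = 3

3


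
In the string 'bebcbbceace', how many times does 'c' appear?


Scanning 'bebcbbceace' for 'c':
  Position 3: 'c' -> MATCH (count: 1)
  Position 6: 'c' -> MATCH (count: 2)
  Position 9: 'c' -> MATCH (count: 3)
Total occurrences of 'c': 3

3


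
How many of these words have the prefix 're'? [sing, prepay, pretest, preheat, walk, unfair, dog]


Checking each word for prefix 're':
  'sing' -> no (count: 0)
  'prepay' -> no (count: 0)
  'pretest' -> no (count: 0)
  'preheat' -> no (count: 0)
  'walk' -> no (count: 0)
  'unfair' -> no (count: 0)
  'dog' -> no (count: 0)
Total with prefix 're': 0

0


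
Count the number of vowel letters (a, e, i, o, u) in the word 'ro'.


Scanning each character of 'ro':
  Position 1: 'r' -> consonant (running count: 0)
  Position 2: 'o' -> vowel (running count: 1)
Total vowels: 1

1


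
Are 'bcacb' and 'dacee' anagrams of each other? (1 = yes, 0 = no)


Sort characters of 'bcacb': 'abbcc'
Sort characters of 'dacee': 'acdee'
Sorted forms differ -> they are NOT anagrams
Result: 0

0


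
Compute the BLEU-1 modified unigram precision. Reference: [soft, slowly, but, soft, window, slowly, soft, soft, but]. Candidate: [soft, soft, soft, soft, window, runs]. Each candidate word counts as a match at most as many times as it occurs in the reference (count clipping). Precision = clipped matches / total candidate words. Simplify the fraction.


Reference word counts: {'but': 2, 'slowly': 2, 'soft': 4, 'window': 1}
Checking each candidate word (with clipping):
  'soft' -> in reference (ref count 4, used 1/4) -> match (matches: 1)
  'soft' -> in reference (ref count 4, used 2/4) -> match (matches: 2)
  'soft' -> in reference (ref count 4, used 3/4) -> match (matches: 3)
  'soft' -> in reference (ref count 4, used 4/4) -> match (matches: 4)
  'window' -> in reference (ref count 1, used 1/1) -> match (matches: 5)
  'runs' -> not in reference -> no match (matches: 5)
Clipped matches: 5, Candidate length: 6
Precision = 5/6

5/6


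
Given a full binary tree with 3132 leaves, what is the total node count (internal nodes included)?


Leaf nodes (terminals): 3132
Internal nodes = n - 1 = 3132 - 1 = 3131
Total = leaves + internal = 3132 + 3131 = 6263

6263


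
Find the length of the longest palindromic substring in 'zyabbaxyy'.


Scanning 'zyabbaxyy' for palindromic substrings.
Substring at positions 2-5: 'abba'.
Check: reverse('abba') = 'abba' -> palindrome confirmed.
Neighbouring characters ('y' / 'x') break symmetry, so it cannot extend further.
No longer palindromic substring exists; longest length = 4

4


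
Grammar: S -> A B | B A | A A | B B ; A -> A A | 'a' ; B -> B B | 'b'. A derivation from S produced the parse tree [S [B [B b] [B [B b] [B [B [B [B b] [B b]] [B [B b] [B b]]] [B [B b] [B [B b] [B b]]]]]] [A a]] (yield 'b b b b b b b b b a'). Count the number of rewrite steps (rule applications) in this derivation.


Every bracketed nonterminal node [X ...] in the tree is produced by exactly one rule application.
Reading the tree off as a leftmost derivation:
  Step 1: S  =>  B A   (applied S -> B A)
  Step 2: B A  =>  B B A   (applied B -> B B)
  Step 3: B B A  =>  b B A   (applied B -> b)
  Step 4: b B A  =>  b B B A   (applied B -> B B)
  Step 5: b B B A  =>  b b B A   (applied B -> b)
  Step 6: b b B A  =>  b b B B A   (applied B -> B B)
  Step 7: b b B B A  =>  b b B B B A   (applied B -> B B)
  Step 8: b b B B B A  =>  b b B B B B A   (applied B -> B B)
  Step 9: b b B B B B A  =>  b b b B B B A   (applied B -> b)
  Step 10: b b b B B B A  =>  b b b b B B A   (applied B -> b)
  Step 11: b b b b B B A  =>  b b b b B B B A   (applied B -> B B)
  Step 12: b b b b B B B A  =>  b b b b b B B A   (applied B -> b)
  Step 13: b b b b b B B A  =>  b b b b b b B A   (applied B -> b)
  Step 14: b b b b b b B A  =>  b b b b b b B B A   (applied B -> B B)
  Step 15: b b b b b b B B A  =>  b b b b b b b B A   (applied B -> b)
  Step 16: b b b b b b b B A  =>  b b b b b b b B B A   (applied B -> B B)
  Step 17: b b b b b b b B B A  =>  b b b b b b b b B A   (applied B -> b)
  Step 18: b b b b b b b b B A  =>  b b b b b b b b b A   (applied B -> b)
  Step 19: b b b b b b b b b A  =>  b b b b b b b b b a   (applied A -> a)
Final yield: b b b b b b b b b a
Total rewrite steps: 19

19


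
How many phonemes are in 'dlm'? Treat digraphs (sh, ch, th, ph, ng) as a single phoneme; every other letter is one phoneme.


Parsing 'dlm' greedily, digraphs first:
  'd' -> consonant phoneme (phonemes so far: 1)
  'l' -> consonant phoneme (phonemes so far: 2)
  'm' -> consonant phoneme (phonemes so far: 3)
Total phonemes: 3

3


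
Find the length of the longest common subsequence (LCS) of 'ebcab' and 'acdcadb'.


DP table for LCS of 'ebcab' and 'acdcadb':
       a  c  d  c  a  d  b
    0  0  0  0  0  0  0  0
  e 0  0  0  0  0  0  0  0
  b 0  0  0  0  0  0  0  1
  c 0  0  1  1  1  1  1  1
  a 0  1  1  1  1  2  2  2
  b 0  1  1  1  1  2  2  3
LCS: 'cab'
LCS length = 3

3


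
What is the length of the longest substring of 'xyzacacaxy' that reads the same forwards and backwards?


Scanning 'xyzacacaxy' for palindromic substrings.
Substring at positions 3-7: 'acaca'.
Check: reverse('acaca') = 'acaca' -> palindrome confirmed.
Neighbouring characters ('z' / 'x') break symmetry, so it cannot extend further.
No longer palindromic substring exists; longest length = 5

5


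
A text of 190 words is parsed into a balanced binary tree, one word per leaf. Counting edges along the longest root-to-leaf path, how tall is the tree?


In a balanced binary tree with n leaves the deepest leaf is ceil(log2(n)) edges below the root.
log2(190) = 7.5699
ceil(7.5699) = 8
height (edges) = 8

8


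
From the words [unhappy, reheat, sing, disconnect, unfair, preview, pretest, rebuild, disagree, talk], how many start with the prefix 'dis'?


Checking each word for prefix 'dis':
  'unhappy' -> no (count: 0)
  'reheat' -> no (count: 0)
  'sing' -> no (count: 0)
  'disconnect' -> YES, starts with 'dis' (count: 1)
  'unfair' -> no (count: 1)
  'preview' -> no (count: 1)
  'pretest' -> no (count: 1)
  'rebuild' -> no (count: 1)
  'disagree' -> YES, starts with 'dis' (count: 2)
  'talk' -> no (count: 2)
Total with prefix 'dis': 2

2


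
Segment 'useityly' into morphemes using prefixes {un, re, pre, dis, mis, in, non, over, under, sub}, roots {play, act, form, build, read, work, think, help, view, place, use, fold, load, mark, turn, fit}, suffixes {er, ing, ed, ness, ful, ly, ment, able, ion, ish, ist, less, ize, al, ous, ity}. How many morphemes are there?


Segmenting 'useityly' against the inventory:
  'use' -> root (morpheme 1)
  'ity' -> suffix (morpheme 2)
  'ly' -> suffix (morpheme 3)
Total morphemes: 3

3


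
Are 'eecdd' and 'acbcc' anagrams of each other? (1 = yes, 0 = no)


Sort characters of 'eecdd': 'cddee'
Sort characters of 'acbcc': 'abccc'
Sorted forms differ -> they are NOT anagrams
Result: 0

0


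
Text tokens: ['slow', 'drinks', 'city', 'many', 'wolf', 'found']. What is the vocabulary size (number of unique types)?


Listing all tokens and tracking unique types:
  Token 1: 'slow' -> NEW (unique so far: 1)
  Token 2: 'drinks' -> NEW (unique so far: 2)
  Token 3: 'city' -> NEW (unique so far: 3)
  Token 4: 'many' -> NEW (unique so far: 4)
  Token 5: 'wolf' -> NEW (unique so far: 5)
  Token 6: 'found' -> NEW (unique so far: 6)
Unique types: ('city', 'drinks', 'found', 'many', 'slow', 'wolf')
Vocabulary size: 6

6


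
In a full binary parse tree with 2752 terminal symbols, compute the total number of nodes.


Leaf nodes (terminals): 2752
Internal nodes = n - 1 = 2752 - 1 = 2751
Total = leaves + internal = 2752 + 2751 = 5503

5503


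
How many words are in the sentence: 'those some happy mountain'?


Counting words by splitting on spaces:
  Word 1: 'those'
  Word 2: 'some'
  Word 3: 'happy'
  Word 4: 'mountain'
Total words: 4

4


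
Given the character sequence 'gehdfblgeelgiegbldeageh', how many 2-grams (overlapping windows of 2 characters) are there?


String 'gehdfblgeelgiegbldeageh' has length L = 23.
Number of overlapping n-grams = L - n + 1
Substituting: 23 - 2 + 1 = 22

22


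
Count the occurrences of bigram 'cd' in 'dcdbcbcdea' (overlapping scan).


Scanning 'dcdbcbcdea' for bigram 'cd':
  Position 0: 'dc' -> no
  Position 1: 'cd' -> MATCH
  Position 2: 'db' -> no
  Position 3: 'bc' -> no
  Position 4: 'cb' -> no
  Position 5: 'bc' -> no
  Position 6: 'cd' -> MATCH
  Position 7: 'de' -> no
  Position 8: 'ea' -> no
Total matches: 2

2


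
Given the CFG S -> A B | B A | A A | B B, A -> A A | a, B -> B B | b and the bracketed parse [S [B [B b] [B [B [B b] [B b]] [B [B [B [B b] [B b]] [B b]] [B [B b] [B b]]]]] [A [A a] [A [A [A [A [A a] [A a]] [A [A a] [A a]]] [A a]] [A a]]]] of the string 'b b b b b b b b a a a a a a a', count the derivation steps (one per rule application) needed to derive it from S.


Every bracketed nonterminal node [X ...] in the tree is produced by exactly one rule application.
Reading the tree off as a leftmost derivation:
  Step 1: S  =>  B A   (applied S -> B A)
  Step 2: B A  =>  B B A   (applied B -> B B)
  Step 3: B B A  =>  b B A   (applied B -> b)
  Step 4: b B A  =>  b B B A   (applied B -> B B)
  Step 5: b B B A  =>  b B B B A   (applied B -> B B)
  Step 6: b B B B A  =>  b b B B A   (applied B -> b)
  Step 7: b b B B A  =>  b b b B A   (applied B -> b)
  Step 8: b b b B A  =>  b b b B B A   (applied B -> B B)
  Step 9: b b b B B A  =>  b b b B B B A   (applied B -> B B)
  Step 10: b b b B B B A  =>  b b b B B B B A   (applied B -> B B)
  Step 11: b b b B B B B A  =>  b b b b B B B A   (applied B -> b)
  Step 12: b b b b B B B A  =>  b b b b b B B A   (applied B -> b)
  Step 13: b b b b b B B A  =>  b b b b b b B A   (applied B -> b)
  Step 14: b b b b b b B A  =>  b b b b b b B B A   (applied B -> B B)
  Step 15: b b b b b b B B A  =>  b b b b b b b B A   (applied B -> b)
  Step 16: b b b b b b b B A  =>  b b b b b b b b A   (applied B -> b)
  Step 17: b b b b b b b b A  =>  b b b b b b b b A A   (applied A -> A A)
  Step 18: b b b b b b b b A A  =>  b b b b b b b b a A   (applied A -> a)
  Step 19: b b b b b b b b a A  =>  b b b b b b b b a A A   (applied A -> A A)
  Step 20: b b b b b b b b a A A  =>  b b b b b b b b a A A A   (applied A -> A A)
  Step 21: b b b b b b b b a A A A  =>  b b b b b b b b a A A A A   (applied A -> A A)
  Step 22: b b b b b b b b a A A A A  =>  b b b b b b b b a A A A A A   (applied A -> A A)
  Step 23: b b b b b b b b a A A A A A  =>  b b b b b b b b a a A A A A   (applied A -> a)
  Step 24: b b b b b b b b a a A A A A  =>  b b b b b b b b a a a A A A   (applied A -> a)
  Step 25: b b b b b b b b a a a A A A  =>  b b b b b b b b a a a A A A A   (applied A -> A A)
  Step 26: b b b b b b b b a a a A A A A  =>  b b b b b b b b a a a a A A A   (applied A -> a)
  Step 27: b b b b b b b b a a a a A A A  =>  b b b b b b b b a a a a a A A   (applied A -> a)
  Step 28: b b b b b b b b a a a a a A A  =>  b b b b b b b b a a a a a a A   (applied A -> a)
  Step 29: b b b b b b b b a a a a a a A  =>  b b b b b b b b a a a a a a a   (applied A -> a)
Final yield: b b b b b b b b a a a a a a a
Total rewrite steps: 29

29


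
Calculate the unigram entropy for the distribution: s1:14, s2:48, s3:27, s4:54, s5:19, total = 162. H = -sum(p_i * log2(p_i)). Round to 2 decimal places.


Computing entropy H = -sum(p_i * log2(p_i)):
  s1: p = 14/162 = 0.0864, -p*log2(p) = 0.3053
  s2: p = 48/162 = 0.2963, -p*log2(p) = 0.5200
  s3: p = 27/162 = 0.1667, -p*log2(p) = 0.4308
  s4: p = 54/162 = 0.3333, -p*log2(p) = 0.5283
  s5: p = 19/162 = 0.1173, -p*log2(p) = 0.3626
H = sum of terms = 2.1470
Rounded to 2 decimals: 2.15

2.15


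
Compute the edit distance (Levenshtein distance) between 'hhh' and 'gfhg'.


Building DP table for s1='hhh' (len 3) and s2='gfhg' (len 4):
       g  f  h  g
    0  1  2  3  4
  h 1  1  2  2  3
  h 2  2  2  2  3
  h 3  3  3  2  3
Edit distance = dp[3][4] = 3

3


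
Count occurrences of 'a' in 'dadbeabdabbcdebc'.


Scanning 'dadbeabdabbcdebc' for 'a':
  Position 1: 'a' -> MATCH (count: 1)
  Position 5: 'a' -> MATCH (count: 2)
  Position 8: 'a' -> MATCH (count: 3)
Total occurrences of 'a': 3

3


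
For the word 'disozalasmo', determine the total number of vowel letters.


Scanning each character of 'disozalasmo':
  Position 1: 'd' -> consonant (running count: 0)
  Position 2: 'i' -> vowel (running count: 1)
  Position 3: 's' -> consonant (running count: 1)
  Position 4: 'o' -> vowel (running count: 2)
  Position 5: 'z' -> consonant (running count: 2)
  Position 6: 'a' -> vowel (running count: 3)
  Position 7: 'l' -> consonant (running count: 3)
  Position 8: 'a' -> vowel (running count: 4)
  Position 9: 's' -> consonant (running count: 4)
  Position 10: 'm' -> consonant (running count: 4)
  Position 11: 'o' -> vowel (running count: 5)
Total vowels: 5

5


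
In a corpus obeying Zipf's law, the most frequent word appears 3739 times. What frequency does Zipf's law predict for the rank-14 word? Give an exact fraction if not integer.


Zipf's law: freq(rank) = f1 / rank
f1 = 3739, rank = 14
freq = 3739 / 14
GCD(3739, 14) = 1
Simplified: 3739/14

3739/14


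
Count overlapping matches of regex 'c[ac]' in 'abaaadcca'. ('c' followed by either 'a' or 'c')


Pattern: c[ac] means 'c' followed by either 'a' or 'c'.
Scanning 'abaaadcca' position-by-position:
  Pos 0: window 'ab' -> no
  Pos 1: window 'ba' -> no
  Pos 2: window 'aa' -> no
  Pos 3: window 'aa' -> no
  Pos 4: window 'ad' -> no
  Pos 5: window 'dc' -> no
  Pos 6: window 'cc' -> MATCH
  Pos 7: window 'ca' -> MATCH
  Pos 8: window 'a' -> no
Total matches: 2

2


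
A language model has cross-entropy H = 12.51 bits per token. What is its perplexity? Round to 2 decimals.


Perplexity formula: PP = 2^H
H = 12.51
PP = 2^12.51
Decompose: 2^12.51 = 2^12 * 2^0.51
2^12 = 4096, 2^0.51 ~ 1.4240502
PP ~ 4096 * 1.4240502 = 5832.9096192
Rounded to 2 decimals: 5832.91

5832.91


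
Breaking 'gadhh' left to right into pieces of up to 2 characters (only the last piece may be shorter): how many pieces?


'gadhh' has 5 characters.
Chunking with max size 2:
  Chunk 1: 'ga' (positions 0-1)
  Chunk 2: 'dh' (positions 2-3)
  Chunk 3: 'h' (positions 4-4)
Total chunks: ceil(5 / 2) = 3

3


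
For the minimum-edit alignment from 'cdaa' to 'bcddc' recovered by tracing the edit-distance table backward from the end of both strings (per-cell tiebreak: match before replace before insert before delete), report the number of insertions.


Edit distance = 3. Backtracking from cell (4, 5) with preference match > replace > insert > delete,
then listing the resulting alignment 'cdaa' -> 'bcddc' left to right:
  Step 1: insert 'b' [insertion #1]
  Step 2: keep 'c'
  Step 3: keep 'd'
  Step 4: replace a->d
  Step 5: replace a->c
Total insertions: 1

1


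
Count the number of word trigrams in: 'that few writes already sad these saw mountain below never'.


Word trigrams from [10] words:
  Trigram 1: (that few writes)
  Trigram 2: (few writes already)
  Trigram 3: (writes already sad)
  Trigram 4: (already sad these)
  Trigram 5: (sad these saw)
  Trigram 6: (these saw mountain)
  Trigram 7: (saw mountain below)
  Trigram 8: (mountain below never)
Total word trigrams: 10 - 2 = 8

8


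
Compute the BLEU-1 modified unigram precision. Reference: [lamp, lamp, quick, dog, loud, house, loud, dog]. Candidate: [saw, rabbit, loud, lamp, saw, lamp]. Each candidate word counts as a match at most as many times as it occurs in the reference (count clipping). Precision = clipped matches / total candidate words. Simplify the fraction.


Reference word counts: {'dog': 2, 'house': 1, 'lamp': 2, 'loud': 2, 'quick': 1}
Checking each candidate word (with clipping):
  'saw' -> not in reference -> no match (matches: 0)
  'rabbit' -> not in reference -> no match (matches: 0)
  'loud' -> in reference (ref count 2, used 1/2) -> match (matches: 1)
  'lamp' -> in reference (ref count 2, used 1/2) -> match (matches: 2)
  'saw' -> not in reference -> no match (matches: 2)
  'lamp' -> in reference (ref count 2, used 2/2) -> match (matches: 3)
Clipped matches: 3, Candidate length: 6
Precision = 3/6 = 1/2

1/2


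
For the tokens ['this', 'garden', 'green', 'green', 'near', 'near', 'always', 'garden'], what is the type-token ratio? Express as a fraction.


Tokens: 8
Unique types: ('always', 'garden', 'green', 'near', 'this') = 5
TTR = 5/8
Already in lowest terms.

5/8


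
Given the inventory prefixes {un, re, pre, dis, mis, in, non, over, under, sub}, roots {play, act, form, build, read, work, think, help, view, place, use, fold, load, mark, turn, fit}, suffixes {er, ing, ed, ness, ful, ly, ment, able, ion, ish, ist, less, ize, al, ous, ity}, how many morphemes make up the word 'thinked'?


Segmenting 'thinked' against the inventory:
  'think' -> root (morpheme 1)
  'ed' -> suffix (morpheme 2)
Total morphemes: 2

2


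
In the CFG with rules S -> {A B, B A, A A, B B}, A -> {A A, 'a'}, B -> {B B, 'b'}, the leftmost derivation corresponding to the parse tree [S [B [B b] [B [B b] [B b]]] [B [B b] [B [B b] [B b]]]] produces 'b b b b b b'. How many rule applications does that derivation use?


Every bracketed nonterminal node [X ...] in the tree is produced by exactly one rule application.
Reading the tree off as a leftmost derivation:
  Step 1: S  =>  B B   (applied S -> B B)
  Step 2: B B  =>  B B B   (applied B -> B B)
  Step 3: B B B  =>  b B B   (applied B -> b)
  Step 4: b B B  =>  b B B B   (applied B -> B B)
  Step 5: b B B B  =>  b b B B   (applied B -> b)
  Step 6: b b B B  =>  b b b B   (applied B -> b)
  Step 7: b b b B  =>  b b b B B   (applied B -> B B)
  Step 8: b b b B B  =>  b b b b B   (applied B -> b)
  Step 9: b b b b B  =>  b b b b B B   (applied B -> B B)
  Step 10: b b b b B B  =>  b b b b b B   (applied B -> b)
  Step 11: b b b b b B  =>  b b b b b b   (applied B -> b)
Final yield: b b b b b b
Total rewrite steps: 11

11


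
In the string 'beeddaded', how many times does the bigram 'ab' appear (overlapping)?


Scanning 'beeddaded' for bigram 'ab':
  Position 0: 'be' -> no
  Position 1: 'ee' -> no
  Position 2: 'ed' -> no
  Position 3: 'dd' -> no
  Position 4: 'da' -> no
  Position 5: 'ad' -> no
  Position 6: 'de' -> no
  Position 7: 'ed' -> no
Total matches: 0

0


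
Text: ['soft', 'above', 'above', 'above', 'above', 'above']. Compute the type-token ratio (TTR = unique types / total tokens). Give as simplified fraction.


Tokens: 6
Unique types: ('above', 'soft') = 2
TTR = 2/6
Simplify: divide both by 2 -> 1/3
TTR = 1/3

1/3


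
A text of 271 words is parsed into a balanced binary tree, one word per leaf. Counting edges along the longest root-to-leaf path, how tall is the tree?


In a balanced binary tree with n leaves the deepest leaf is ceil(log2(n)) edges below the root.
log2(271) = 8.0821
ceil(8.0821) = 9
height (edges) = 9

9


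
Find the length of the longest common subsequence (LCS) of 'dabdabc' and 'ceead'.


DP table for LCS of 'dabdabc' and 'ceead':
       c  e  e  a  d
    0  0  0  0  0  0
  d 0  0  0  0  0  1
  a 0  0  0  0  1  1
  b 0  0  0  0  1  1
  d 0  0  0  0  1  2
  a 0  0  0  0  1  2
  b 0  0  0  0  1  2
  c 0  1  1  1  1  2
LCS: 'ad'
LCS length = 2

2


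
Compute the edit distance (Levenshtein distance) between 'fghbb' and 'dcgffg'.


Building DP table for s1='fghbb' (len 5) and s2='dcgffg' (len 6):
       d  c  g  f  f  g
    0  1  2  3  4  5  6
  f 1  1  2  3  3  4  5
  g 2  2  2  2  3  4  4
  h 3  3  3  3  3  4  5
  b 4  4  4  4  4  4  5
  b 5  5  5  5  5  5  5
Edit distance = dp[5][6] = 5

5


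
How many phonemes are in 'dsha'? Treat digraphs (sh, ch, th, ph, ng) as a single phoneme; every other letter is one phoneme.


Parsing 'dsha' greedily, digraphs first:
  'd' -> consonant phoneme (phonemes so far: 1)
  'sh' -> digraph (1 consonant phoneme) (phonemes so far: 2)
  'a' -> vowel phoneme (phonemes so far: 3)
Total phonemes: 3

3


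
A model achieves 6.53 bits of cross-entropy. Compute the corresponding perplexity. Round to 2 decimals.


Perplexity formula: PP = 2^H
H = 6.53
PP = 2^6.53
Decompose: 2^6.53 = 2^6 * 2^0.53
2^6 = 64, 2^0.53 ~ 1.4439292
PP ~ 64 * 1.4439292 = 92.4114688
Rounded to 2 decimals: 92.41

92.41


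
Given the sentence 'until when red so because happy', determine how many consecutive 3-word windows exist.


Word trigrams from [6] words:
  Trigram 1: (until when red)
  Trigram 2: (when red so)
  Trigram 3: (red so because)
  Trigram 4: (so because happy)
Total word trigrams: 6 - 2 = 4

4


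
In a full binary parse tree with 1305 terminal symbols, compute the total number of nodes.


Leaf nodes (terminals): 1305
Internal nodes = n - 1 = 1305 - 1 = 1304
Total = leaves + internal = 1305 + 1304 = 2609

2609


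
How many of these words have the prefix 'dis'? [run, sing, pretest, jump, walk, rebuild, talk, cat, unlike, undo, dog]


Checking each word for prefix 'dis':
  'run' -> no (count: 0)
  'sing' -> no (count: 0)
  'pretest' -> no (count: 0)
  'jump' -> no (count: 0)
  'walk' -> no (count: 0)
  'rebuild' -> no (count: 0)
  'talk' -> no (count: 0)
  'cat' -> no (count: 0)
  'unlike' -> no (count: 0)
  'undo' -> no (count: 0)
  'dog' -> no (count: 0)
Total with prefix 'dis': 0

0


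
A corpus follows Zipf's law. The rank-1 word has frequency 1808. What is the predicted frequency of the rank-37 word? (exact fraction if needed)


Zipf's law: freq(rank) = f1 / rank
f1 = 1808, rank = 37
freq = 1808 / 37
GCD(1808, 37) = 1
Simplified: 1808/37

1808/37


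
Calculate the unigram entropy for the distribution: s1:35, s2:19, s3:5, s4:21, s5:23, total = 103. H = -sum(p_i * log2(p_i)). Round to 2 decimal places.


Computing entropy H = -sum(p_i * log2(p_i)):
  s1: p = 35/103 = 0.3398, -p*log2(p) = 0.5292
  s2: p = 19/103 = 0.1845, -p*log2(p) = 0.4498
  s3: p = 5/103 = 0.0485, -p*log2(p) = 0.2119
  s4: p = 21/103 = 0.2039, -p*log2(p) = 0.4677
  s5: p = 23/103 = 0.2233, -p*log2(p) = 0.4830
H = sum of terms = 2.1416
Rounded to 2 decimals: 2.14

2.14


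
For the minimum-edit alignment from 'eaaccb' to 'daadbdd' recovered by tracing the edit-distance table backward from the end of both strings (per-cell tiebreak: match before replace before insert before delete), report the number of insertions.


Edit distance = 5. Backtracking from cell (6, 7) with preference match > replace > insert > delete,
then listing the resulting alignment 'eaaccb' -> 'daadbdd' left to right:
  Step 1: replace e->d
  Step 2: keep 'a'
  Step 3: keep 'a'
  Step 4: insert 'd' [insertion #1]
  Step 5: replace c->b
  Step 6: replace c->d
  Step 7: replace b->d
Total insertions: 1

1


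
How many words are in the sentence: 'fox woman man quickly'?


Counting words by splitting on spaces:
  Word 1: 'fox'
  Word 2: 'woman'
  Word 3: 'man'
  Word 4: 'quickly'
Total words: 4

4


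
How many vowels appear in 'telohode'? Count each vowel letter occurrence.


Scanning each character of 'telohode':
  Position 1: 't' -> consonant (running count: 0)
  Position 2: 'e' -> vowel (running count: 1)
  Position 3: 'l' -> consonant (running count: 1)
  Position 4: 'o' -> vowel (running count: 2)
  Position 5: 'h' -> consonant (running count: 2)
  Position 6: 'o' -> vowel (running count: 3)
  Position 7: 'd' -> consonant (running count: 3)
  Position 8: 'e' -> vowel (running count: 4)
Total vowels: 4

4
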